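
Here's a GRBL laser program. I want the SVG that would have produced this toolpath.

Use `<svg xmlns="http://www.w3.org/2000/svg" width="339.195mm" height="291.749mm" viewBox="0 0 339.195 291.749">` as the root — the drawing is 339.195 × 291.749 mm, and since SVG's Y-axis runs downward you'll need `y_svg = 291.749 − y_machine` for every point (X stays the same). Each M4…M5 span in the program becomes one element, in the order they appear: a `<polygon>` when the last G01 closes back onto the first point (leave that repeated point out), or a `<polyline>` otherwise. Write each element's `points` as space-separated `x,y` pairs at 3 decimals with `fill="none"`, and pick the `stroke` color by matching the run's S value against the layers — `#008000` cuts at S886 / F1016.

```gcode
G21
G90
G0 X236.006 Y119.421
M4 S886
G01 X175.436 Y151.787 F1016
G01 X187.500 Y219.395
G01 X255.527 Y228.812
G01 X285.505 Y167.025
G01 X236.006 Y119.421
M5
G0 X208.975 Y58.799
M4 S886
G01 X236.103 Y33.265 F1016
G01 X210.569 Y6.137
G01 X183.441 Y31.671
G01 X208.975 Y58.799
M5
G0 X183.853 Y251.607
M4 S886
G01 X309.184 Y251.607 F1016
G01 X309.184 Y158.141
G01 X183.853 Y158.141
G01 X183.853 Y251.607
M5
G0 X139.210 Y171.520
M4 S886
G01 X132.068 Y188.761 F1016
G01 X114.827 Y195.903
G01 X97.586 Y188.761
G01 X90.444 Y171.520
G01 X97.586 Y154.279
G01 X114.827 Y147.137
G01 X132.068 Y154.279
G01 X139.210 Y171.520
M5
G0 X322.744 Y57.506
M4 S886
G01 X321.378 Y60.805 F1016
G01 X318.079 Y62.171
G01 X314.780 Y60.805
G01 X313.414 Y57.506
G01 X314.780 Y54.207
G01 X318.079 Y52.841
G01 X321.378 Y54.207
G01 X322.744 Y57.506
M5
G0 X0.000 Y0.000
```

<svg xmlns="http://www.w3.org/2000/svg" width="339.195mm" height="291.749mm" viewBox="0 0 339.195 291.749">
  <polygon points="236.006,172.328 175.436,139.962 187.500,72.354 255.527,62.937 285.505,124.724" fill="none" stroke="#008000"/>
  <polygon points="208.975,232.950 236.103,258.484 210.569,285.612 183.441,260.078" fill="none" stroke="#008000"/>
  <polygon points="183.853,40.142 309.184,40.142 309.184,133.608 183.853,133.608" fill="none" stroke="#008000"/>
  <polygon points="139.210,120.229 132.068,102.988 114.827,95.846 97.586,102.988 90.444,120.229 97.586,137.470 114.827,144.612 132.068,137.470" fill="none" stroke="#008000"/>
  <polygon points="322.744,234.243 321.378,230.944 318.079,229.578 314.780,230.944 313.414,234.243 314.780,237.542 318.079,238.908 321.378,237.542" fill="none" stroke="#008000"/>
</svg>

y_svg = 291.749 − y_m. Every run uses S886, so all elements get stroke `#008000` (cut).

[1] closed run; points: 236.006,172.328 175.436,139.962 187.500,72.354 255.527,62.937 285.505,124.724

[2] closed run; points: 208.975,232.950 236.103,258.484 210.569,285.612 183.441,260.078

[3] closed run; points: 183.853,40.142 309.184,40.142 309.184,133.608 183.853,133.608

[4] closed run; points: 139.210,120.229 132.068,102.988 114.827,95.846 97.586,102.988 90.444,120.229 97.586,137.470 114.827,144.612 132.068,137.470

[5] closed run; points: 322.744,234.243 321.378,230.944 318.079,229.578 314.780,230.944 313.414,234.243 314.780,237.542 318.079,238.908 321.378,237.542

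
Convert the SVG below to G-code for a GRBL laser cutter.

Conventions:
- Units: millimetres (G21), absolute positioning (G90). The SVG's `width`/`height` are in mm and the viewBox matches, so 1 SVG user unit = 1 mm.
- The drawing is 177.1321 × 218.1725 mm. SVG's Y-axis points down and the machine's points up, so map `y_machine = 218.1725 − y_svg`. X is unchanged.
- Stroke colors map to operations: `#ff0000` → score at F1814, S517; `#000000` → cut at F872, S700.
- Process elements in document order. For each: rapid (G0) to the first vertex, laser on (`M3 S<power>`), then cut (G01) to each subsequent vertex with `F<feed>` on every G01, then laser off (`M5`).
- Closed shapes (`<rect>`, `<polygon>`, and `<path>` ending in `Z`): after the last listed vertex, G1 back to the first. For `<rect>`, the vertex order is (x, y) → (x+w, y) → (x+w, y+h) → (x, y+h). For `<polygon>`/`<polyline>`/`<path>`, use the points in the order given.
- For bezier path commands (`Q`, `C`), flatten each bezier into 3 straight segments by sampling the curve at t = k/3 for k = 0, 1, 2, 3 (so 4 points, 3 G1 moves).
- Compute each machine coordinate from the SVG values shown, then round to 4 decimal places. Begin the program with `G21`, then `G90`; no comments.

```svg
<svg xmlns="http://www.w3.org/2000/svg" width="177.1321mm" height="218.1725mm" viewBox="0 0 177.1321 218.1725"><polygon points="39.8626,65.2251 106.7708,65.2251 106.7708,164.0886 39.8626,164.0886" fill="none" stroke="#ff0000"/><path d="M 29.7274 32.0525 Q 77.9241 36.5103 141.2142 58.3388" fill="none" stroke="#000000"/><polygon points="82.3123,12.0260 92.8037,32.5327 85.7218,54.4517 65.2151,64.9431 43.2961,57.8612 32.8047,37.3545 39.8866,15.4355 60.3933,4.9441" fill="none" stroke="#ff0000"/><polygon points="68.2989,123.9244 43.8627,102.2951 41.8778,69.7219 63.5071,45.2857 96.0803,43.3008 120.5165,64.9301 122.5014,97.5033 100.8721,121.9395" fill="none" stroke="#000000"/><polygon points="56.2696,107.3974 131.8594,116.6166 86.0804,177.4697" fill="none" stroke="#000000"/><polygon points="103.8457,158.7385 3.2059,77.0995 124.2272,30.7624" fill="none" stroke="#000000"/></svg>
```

Since the viewBox matches the mm dimensions, user units are millimetres directly. The only transform is the Y-flip y_m = 218.1725 − y_svg.

Shape 1 is a rectangle drawn with `<polygon>`. Its stroke #ff0000 means score at S517, F1814. After flipping Y the toolpath is (39.8626,152.9474) → (106.7708,152.9474) → (106.7708,54.0839) → (39.8626,54.0839) → (39.8626,152.9474), returning to the start.

Shape 2 is a quadratic bezier drawn with `<path>`. Its stroke #000000 means cut at S700, F872. After flipping Y the toolpath is (29.7274,186.1200) → (63.5356,181.2181) → (100.6978,172.4560) → (141.2142,159.8337).

Shape 3 is a regular polygon drawn with `<polygon>`. Its stroke #ff0000 means score at S517, F1814. After flipping Y the toolpath is (82.3123,206.1465) → (92.8037,185.6398) → (85.7218,163.7208) → (65.2151,153.2294) → (43.2961,160.3113) → (32.8047,180.8180) → (39.8866,202.7370) → (60.3933,213.2284) → (82.3123,206.1465), returning to the start.

Shape 4 is a regular polygon drawn with `<polygon>`. Its stroke #000000 means cut at S700, F872. After flipping Y the toolpath is (68.2989,94.2481) → (43.8627,115.8774) → (41.8778,148.4506) → (63.5071,172.8868) → (96.0803,174.8717) → (120.5165,153.2424) → (122.5014,120.6692) → (100.8721,96.2330) → (68.2989,94.2481), returning to the start.

Shape 5 is a regular polygon drawn with `<polygon>`. Its stroke #000000 means cut at S700, F872. After flipping Y the toolpath is (56.2696,110.7751) → (131.8594,101.5559) → (86.0804,40.7028) → (56.2696,110.7751), returning to the start.

Shape 6 is a regular polygon drawn with `<polygon>`. Its stroke #000000 means cut at S700, F872. After flipping Y the toolpath is (103.8457,59.4340) → (3.2059,141.0730) → (124.2272,187.4101) → (103.8457,59.4340), returning to the start.

G21
G90
G0 X39.8626 Y152.9474
M3 S517
G01 X106.7708 Y152.9474 F1814
G01 X106.7708 Y54.0839 F1814
G01 X39.8626 Y54.0839 F1814
G01 X39.8626 Y152.9474 F1814
M5
G0 X29.7274 Y186.1200
M3 S700
G01 X63.5356 Y181.2181 F872
G01 X100.6978 Y172.4560 F872
G01 X141.2142 Y159.8337 F872
M5
G0 X82.3123 Y206.1465
M3 S517
G01 X92.8037 Y185.6398 F1814
G01 X85.7218 Y163.7208 F1814
G01 X65.2151 Y153.2294 F1814
G01 X43.2961 Y160.3113 F1814
G01 X32.8047 Y180.8180 F1814
G01 X39.8866 Y202.7370 F1814
G01 X60.3933 Y213.2284 F1814
G01 X82.3123 Y206.1465 F1814
M5
G0 X68.2989 Y94.2481
M3 S700
G01 X43.8627 Y115.8774 F872
G01 X41.8778 Y148.4506 F872
G01 X63.5071 Y172.8868 F872
G01 X96.0803 Y174.8717 F872
G01 X120.5165 Y153.2424 F872
G01 X122.5014 Y120.6692 F872
G01 X100.8721 Y96.2330 F872
G01 X68.2989 Y94.2481 F872
M5
G0 X56.2696 Y110.7751
M3 S700
G01 X131.8594 Y101.5559 F872
G01 X86.0804 Y40.7028 F872
G01 X56.2696 Y110.7751 F872
M5
G0 X103.8457 Y59.4340
M3 S700
G01 X3.2059 Y141.0730 F872
G01 X124.2272 Y187.4101 F872
G01 X103.8457 Y59.4340 F872
M5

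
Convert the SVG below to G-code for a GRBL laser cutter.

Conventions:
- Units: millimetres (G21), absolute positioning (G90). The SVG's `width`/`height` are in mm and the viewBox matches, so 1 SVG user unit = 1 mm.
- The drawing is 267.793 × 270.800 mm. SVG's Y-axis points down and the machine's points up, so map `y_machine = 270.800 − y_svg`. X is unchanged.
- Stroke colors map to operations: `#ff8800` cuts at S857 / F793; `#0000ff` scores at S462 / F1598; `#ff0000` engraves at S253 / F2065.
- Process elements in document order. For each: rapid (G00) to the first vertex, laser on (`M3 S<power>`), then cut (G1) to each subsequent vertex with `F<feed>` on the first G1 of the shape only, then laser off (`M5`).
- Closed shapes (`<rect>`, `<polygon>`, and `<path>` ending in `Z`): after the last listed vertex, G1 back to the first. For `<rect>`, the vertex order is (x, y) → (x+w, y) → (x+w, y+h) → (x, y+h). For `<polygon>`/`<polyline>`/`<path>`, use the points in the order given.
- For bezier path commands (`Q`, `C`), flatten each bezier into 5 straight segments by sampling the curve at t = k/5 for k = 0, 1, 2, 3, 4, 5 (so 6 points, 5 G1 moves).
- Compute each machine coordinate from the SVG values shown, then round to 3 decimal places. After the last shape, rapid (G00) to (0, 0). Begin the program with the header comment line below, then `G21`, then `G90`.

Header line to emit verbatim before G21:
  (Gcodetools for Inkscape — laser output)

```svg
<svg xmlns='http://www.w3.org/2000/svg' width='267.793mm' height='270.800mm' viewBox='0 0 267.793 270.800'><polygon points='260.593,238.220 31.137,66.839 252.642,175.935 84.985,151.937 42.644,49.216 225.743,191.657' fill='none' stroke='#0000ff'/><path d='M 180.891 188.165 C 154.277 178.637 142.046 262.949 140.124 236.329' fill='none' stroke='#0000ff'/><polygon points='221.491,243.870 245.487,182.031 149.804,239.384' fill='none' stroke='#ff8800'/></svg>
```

1 u = 1 mm; y_m = 270.800 − y.

[1] `<polygon>` closed polygon, #0000ff→score S462 F1598: (260.593,32.580) → (31.137,203.961) → (252.642,94.865) → (84.985,118.863) → (42.644,221.584) → (225.743,79.143) → (260.593,32.580) (closed)

[2] `<path>` cubic bezier, #0000ff→score S462 F1598: (180.891,82.635) → (166.616,78.729) → (155.597,62.131) → (147.639,42.669) → (142.547,30.173) → (140.124,34.471)

[3] `<polygon>` closed polygon, #ff8800→cut S857 F793: (221.491,26.930) → (245.487,88.769) → (149.804,31.416) → (221.491,26.930) (closed)

(Gcodetools for Inkscape — laser output)
G21
G90
G00 X260.593 Y32.580
M3 S462
G1 X31.137 Y203.961 F1598
G1 X252.642 Y94.865
G1 X84.985 Y118.863
G1 X42.644 Y221.584
G1 X225.743 Y79.143
G1 X260.593 Y32.580
M5
G00 X180.891 Y82.635
M3 S462
G1 X166.616 Y78.729 F1598
G1 X155.597 Y62.131
G1 X147.639 Y42.669
G1 X142.547 Y30.173
G1 X140.124 Y34.471
M5
G00 X221.491 Y26.930
M3 S857
G1 X245.487 Y88.769 F793
G1 X149.804 Y31.416
G1 X221.491 Y26.930
M5
G00 X0.000 Y0.000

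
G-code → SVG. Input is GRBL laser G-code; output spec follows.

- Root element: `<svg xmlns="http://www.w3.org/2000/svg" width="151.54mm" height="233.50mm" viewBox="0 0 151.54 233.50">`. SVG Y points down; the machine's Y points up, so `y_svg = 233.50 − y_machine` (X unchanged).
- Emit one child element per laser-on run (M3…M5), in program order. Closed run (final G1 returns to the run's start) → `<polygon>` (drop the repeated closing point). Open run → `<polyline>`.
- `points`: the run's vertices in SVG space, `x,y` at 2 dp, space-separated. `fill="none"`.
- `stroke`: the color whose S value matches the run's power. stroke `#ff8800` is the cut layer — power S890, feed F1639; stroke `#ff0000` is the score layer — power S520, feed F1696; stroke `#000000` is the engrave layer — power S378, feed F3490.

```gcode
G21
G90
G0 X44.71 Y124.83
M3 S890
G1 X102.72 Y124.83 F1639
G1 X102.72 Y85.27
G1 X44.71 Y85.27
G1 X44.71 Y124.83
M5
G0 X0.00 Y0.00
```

<svg xmlns="http://www.w3.org/2000/svg" width="151.54mm" height="233.50mm" viewBox="0 0 151.54 233.50">
  <polygon points="44.71,108.67 102.72,108.67 102.72,148.23 44.71,148.23" fill="none" stroke="#ff8800"/>
</svg>

Each laser-on run becomes one SVG element. Flip Y back into SVG space with y_svg = 233.50 − y_machine. Every run uses S890, so all elements get stroke `#ff8800` (cut).

Run 1: The run returns to its start, so emit a `<polygon>` with points (Y-flipped): 44.71,108.67 102.72,108.67 102.72,148.23 44.71,148.23.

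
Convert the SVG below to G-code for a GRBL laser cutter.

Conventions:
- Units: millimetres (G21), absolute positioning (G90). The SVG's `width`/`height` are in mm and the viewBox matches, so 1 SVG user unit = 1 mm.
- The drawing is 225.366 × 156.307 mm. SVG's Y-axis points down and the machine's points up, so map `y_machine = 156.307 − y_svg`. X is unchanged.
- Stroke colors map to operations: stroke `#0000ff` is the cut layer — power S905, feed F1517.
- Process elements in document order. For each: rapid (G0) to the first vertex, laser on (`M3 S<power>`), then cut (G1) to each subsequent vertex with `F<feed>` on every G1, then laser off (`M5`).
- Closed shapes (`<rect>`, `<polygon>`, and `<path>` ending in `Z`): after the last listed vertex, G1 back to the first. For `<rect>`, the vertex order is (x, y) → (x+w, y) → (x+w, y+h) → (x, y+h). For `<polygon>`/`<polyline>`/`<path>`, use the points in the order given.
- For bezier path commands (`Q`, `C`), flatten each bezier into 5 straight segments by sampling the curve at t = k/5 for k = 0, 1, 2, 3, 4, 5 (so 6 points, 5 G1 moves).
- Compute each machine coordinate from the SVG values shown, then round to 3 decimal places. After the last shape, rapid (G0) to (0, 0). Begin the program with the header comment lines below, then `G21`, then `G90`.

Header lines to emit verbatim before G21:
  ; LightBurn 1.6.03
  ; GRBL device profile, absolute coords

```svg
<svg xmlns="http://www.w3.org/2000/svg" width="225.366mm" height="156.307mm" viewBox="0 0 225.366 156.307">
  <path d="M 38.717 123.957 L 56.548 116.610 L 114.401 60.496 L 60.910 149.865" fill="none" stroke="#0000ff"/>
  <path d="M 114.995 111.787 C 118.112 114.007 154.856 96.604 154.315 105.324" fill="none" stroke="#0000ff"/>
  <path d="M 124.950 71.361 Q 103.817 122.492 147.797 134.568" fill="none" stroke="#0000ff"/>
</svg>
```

; LightBurn 1.6.03
; GRBL device profile, absolute coords
G21
G90
G0 X38.717 Y32.350
M3 S905
G1 X56.548 Y39.697 F1517
G1 X114.401 Y95.811 F1517
G1 X60.910 Y6.442 F1517
M5
G0 X114.995 Y44.520
M3 S905
G1 X120.333 Y45.177 F1517
G1 X130.338 Y48.347 F1517
G1 X141.606 Y51.836 F1517
G1 X150.733 Y53.446 F1517
G1 X154.315 Y50.983 F1517
M5
G0 X124.950 Y84.946
M3 S905
G1 X119.101 Y66.056 F1517
G1 X118.462 Y50.290 F1517
G1 X123.031 Y37.649 F1517
G1 X132.810 Y28.132 F1517
G1 X147.797 Y21.739 F1517
M5
G0 X0.000 Y0.000

1 u = 1 mm; y_m = 156.307 − y.

[1] `<path>` open polyline, #0000ff→cut S905 F1517: (38.717,32.350) → (56.548,39.697) → (114.401,95.811) → (60.910,6.442)

[2] `<path>` cubic bezier, #0000ff→cut S905 F1517: (114.995,44.520) → (120.333,45.177) → (130.338,48.347) → (141.606,51.836) → (150.733,53.446) → (154.315,50.983)

[3] `<path>` quadratic bezier, #0000ff→cut S905 F1517: (124.950,84.946) → (119.101,66.056) → (118.462,50.290) → (123.031,37.649) → (132.810,28.132) → (147.797,21.739)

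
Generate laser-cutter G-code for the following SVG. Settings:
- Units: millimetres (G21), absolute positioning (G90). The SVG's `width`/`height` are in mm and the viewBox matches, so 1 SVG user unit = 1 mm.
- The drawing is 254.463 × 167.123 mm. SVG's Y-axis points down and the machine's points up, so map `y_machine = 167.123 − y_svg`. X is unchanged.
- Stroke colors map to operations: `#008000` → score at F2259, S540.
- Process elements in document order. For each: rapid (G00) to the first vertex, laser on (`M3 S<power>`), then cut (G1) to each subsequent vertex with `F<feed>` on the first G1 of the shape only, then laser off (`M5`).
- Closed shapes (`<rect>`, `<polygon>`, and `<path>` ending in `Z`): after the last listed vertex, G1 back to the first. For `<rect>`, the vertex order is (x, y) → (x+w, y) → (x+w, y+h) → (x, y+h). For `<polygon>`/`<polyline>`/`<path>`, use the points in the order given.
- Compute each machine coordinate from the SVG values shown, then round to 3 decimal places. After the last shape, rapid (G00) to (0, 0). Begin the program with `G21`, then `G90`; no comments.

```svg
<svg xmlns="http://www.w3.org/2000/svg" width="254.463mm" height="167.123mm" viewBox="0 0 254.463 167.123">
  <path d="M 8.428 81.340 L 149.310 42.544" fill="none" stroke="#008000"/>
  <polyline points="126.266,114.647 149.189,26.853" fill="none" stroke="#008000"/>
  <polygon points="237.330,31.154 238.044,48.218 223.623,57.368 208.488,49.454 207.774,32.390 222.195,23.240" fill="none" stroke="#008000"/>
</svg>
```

G21
G90
G00 X8.428 Y85.783
M3 S540
G1 X149.310 Y124.579 F2259
M5
G00 X126.266 Y52.476
M3 S540
G1 X149.189 Y140.270 F2259
M5
G00 X237.330 Y135.969
M3 S540
G1 X238.044 Y118.905 F2259
G1 X223.623 Y109.755
G1 X208.488 Y117.669
G1 X207.774 Y134.733
G1 X222.195 Y143.883
G1 X237.330 Y135.969
M5
G00 X0.000 Y0.000

Since the viewBox matches the mm dimensions, user units are millimetres directly. The only transform is the Y-flip y_m = 167.123 − y_svg.

Shape 1 is a line segment drawn with `<path>`. Its stroke #008000 means score at S540, F2259. After flipping Y the toolpath is (8.428,85.783) → (149.310,124.579).

Shape 2 is a line segment drawn with `<polyline>`. Its stroke #008000 means score at S540, F2259. After flipping Y the toolpath is (126.266,52.476) → (149.189,140.270).

Shape 3 is a regular polygon drawn with `<polygon>`. Its stroke #008000 means score at S540, F2259. After flipping Y the toolpath is (237.330,135.969) → (238.044,118.905) → (223.623,109.755) → (208.488,117.669) → (207.774,134.733) → (222.195,143.883) → (237.330,135.969), returning to the start.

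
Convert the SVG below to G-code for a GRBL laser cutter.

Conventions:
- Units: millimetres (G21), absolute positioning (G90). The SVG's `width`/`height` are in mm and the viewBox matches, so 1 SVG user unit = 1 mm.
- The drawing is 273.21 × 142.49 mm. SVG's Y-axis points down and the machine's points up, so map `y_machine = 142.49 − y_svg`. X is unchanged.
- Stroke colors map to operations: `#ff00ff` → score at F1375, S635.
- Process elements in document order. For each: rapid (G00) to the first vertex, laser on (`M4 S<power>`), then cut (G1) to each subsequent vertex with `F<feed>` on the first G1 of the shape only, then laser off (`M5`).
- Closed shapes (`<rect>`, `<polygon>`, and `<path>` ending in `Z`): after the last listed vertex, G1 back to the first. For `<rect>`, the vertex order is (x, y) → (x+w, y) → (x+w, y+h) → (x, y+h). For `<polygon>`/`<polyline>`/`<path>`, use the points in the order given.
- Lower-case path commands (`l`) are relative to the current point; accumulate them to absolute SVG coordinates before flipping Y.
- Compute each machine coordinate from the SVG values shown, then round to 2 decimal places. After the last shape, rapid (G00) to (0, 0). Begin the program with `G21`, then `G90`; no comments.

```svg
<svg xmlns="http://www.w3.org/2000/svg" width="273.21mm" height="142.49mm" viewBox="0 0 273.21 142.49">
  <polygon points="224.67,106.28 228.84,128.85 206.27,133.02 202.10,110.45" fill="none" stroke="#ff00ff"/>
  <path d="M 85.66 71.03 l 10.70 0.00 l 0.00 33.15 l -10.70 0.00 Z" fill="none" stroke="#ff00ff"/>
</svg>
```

G21
G90
G00 X224.67 Y36.21
M4 S635
G1 X228.84 Y13.64 F1375
G1 X206.27 Y9.47
G1 X202.10 Y32.04
G1 X224.67 Y36.21
M5
G00 X85.66 Y71.46
M4 S635
G1 X96.36 Y71.46 F1375
G1 X96.36 Y38.31
G1 X85.66 Y38.31
G1 X85.66 Y71.46
M5
G00 X0.00 Y0.00

1 u = 1 mm; y_m = 142.49 − y.

[1] `<polygon>` regular polygon, #ff00ff→score S635 F1375: (224.67,36.21) → (228.84,13.64) → (206.27,9.47) → (202.10,32.04) → (224.67,36.21) (closed)

[2] `<path>` rectangle, #ff00ff→score S635 F1375: (85.66,71.46) → (96.36,71.46) → (96.36,38.31) → (85.66,38.31) → (85.66,71.46) (closed)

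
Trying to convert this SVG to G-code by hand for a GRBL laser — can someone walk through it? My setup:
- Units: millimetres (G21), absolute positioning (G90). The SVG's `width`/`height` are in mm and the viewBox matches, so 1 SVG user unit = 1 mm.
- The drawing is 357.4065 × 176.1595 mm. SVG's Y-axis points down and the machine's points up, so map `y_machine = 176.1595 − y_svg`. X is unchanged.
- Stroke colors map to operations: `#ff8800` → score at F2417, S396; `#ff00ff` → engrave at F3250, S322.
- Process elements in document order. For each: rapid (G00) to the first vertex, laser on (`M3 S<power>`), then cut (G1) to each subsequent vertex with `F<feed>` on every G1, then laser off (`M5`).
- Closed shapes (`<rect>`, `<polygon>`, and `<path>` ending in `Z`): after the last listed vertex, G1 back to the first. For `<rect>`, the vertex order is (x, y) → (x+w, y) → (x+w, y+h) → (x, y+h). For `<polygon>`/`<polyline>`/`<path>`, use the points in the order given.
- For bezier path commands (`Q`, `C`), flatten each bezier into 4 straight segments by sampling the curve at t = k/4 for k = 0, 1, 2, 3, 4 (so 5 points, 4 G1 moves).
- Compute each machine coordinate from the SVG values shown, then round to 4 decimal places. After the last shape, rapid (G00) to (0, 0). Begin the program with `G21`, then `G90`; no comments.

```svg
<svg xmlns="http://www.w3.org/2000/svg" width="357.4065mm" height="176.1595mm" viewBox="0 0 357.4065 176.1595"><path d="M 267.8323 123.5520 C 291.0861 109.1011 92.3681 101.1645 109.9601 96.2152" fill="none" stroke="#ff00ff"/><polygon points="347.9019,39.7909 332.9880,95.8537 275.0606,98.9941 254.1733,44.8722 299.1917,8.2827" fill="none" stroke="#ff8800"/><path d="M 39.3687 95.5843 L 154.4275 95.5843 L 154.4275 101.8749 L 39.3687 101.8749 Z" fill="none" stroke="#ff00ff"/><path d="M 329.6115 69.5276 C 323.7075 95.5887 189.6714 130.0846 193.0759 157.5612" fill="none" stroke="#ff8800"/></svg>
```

Since the viewBox matches the mm dimensions, user units are millimetres directly. The only transform is the Y-flip y_m = 176.1595 − y_svg.

Shape 1 is a cubic bezier drawn with `<path>`. Its stroke #ff00ff means engrave at S322, F3250. After flipping Y the toolpath is (267.8323,52.6075) → (250.5011,62.2794) → (191.0194,69.8390) → (130.4761,75.6171) → (109.9601,79.9443).

Shape 2 is a regular polygon drawn with `<polygon>`. Its stroke #ff8800 means score at S396, F2417. After flipping Y the toolpath is (347.9019,136.3686) → (332.9880,80.3058) → (275.0606,77.1654) → (254.1733,131.2873) → (299.1917,167.8768) → (347.9019,136.3686), returning to the start.

Shape 3 is a rectangle drawn with `<path>`. Its stroke #ff00ff means engrave at S322, F3250. After flipping Y the toolpath is (39.3687,80.5752) → (154.4275,80.5752) → (154.4275,74.2846) → (39.3687,74.2846) → (39.3687,80.5752), returning to the start.

Shape 4 is a cubic bezier drawn with `<path>`. Its stroke #ff8800 means score at S396, F2417. After flipping Y the toolpath is (329.6115,106.6319) → (305.3083,85.7460) → (257.8530,63.1459) → (212.1431,40.2804) → (193.0759,18.5983).

G21
G90
G00 X267.8323 Y52.6075
M3 S322
G1 X250.5011 Y62.2794 F3250
G1 X191.0194 Y69.8390 F3250
G1 X130.4761 Y75.6171 F3250
G1 X109.9601 Y79.9443 F3250
M5
G00 X347.9019 Y136.3686
M3 S396
G1 X332.9880 Y80.3058 F2417
G1 X275.0606 Y77.1654 F2417
G1 X254.1733 Y131.2873 F2417
G1 X299.1917 Y167.8768 F2417
G1 X347.9019 Y136.3686 F2417
M5
G00 X39.3687 Y80.5752
M3 S322
G1 X154.4275 Y80.5752 F3250
G1 X154.4275 Y74.2846 F3250
G1 X39.3687 Y74.2846 F3250
G1 X39.3687 Y80.5752 F3250
M5
G00 X329.6115 Y106.6319
M3 S396
G1 X305.3083 Y85.7460 F2417
G1 X257.8530 Y63.1459 F2417
G1 X212.1431 Y40.2804 F2417
G1 X193.0759 Y18.5983 F2417
M5
G00 X0.0000 Y0.0000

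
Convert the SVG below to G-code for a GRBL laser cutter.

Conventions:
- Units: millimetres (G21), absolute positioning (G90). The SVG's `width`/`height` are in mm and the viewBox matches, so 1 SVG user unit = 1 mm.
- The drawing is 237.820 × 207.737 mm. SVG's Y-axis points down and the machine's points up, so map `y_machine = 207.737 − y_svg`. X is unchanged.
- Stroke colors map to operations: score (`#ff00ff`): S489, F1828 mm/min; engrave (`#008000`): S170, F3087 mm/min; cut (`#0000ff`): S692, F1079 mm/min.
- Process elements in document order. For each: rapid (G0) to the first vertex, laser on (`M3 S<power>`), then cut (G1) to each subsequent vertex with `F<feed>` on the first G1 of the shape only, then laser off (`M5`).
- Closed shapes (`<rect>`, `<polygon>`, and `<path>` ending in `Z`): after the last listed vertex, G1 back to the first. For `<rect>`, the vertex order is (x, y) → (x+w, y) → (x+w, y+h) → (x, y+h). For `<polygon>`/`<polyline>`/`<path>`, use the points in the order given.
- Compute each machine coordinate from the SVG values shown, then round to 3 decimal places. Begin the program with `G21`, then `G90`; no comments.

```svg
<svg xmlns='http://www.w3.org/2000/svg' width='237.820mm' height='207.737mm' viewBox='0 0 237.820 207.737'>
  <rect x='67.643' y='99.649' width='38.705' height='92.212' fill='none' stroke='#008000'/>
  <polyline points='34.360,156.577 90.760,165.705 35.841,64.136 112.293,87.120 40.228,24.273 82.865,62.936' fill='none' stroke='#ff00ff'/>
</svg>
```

G21
G90
G0 X67.643 Y108.088
M3 S170
G1 X106.348 Y108.088 F3087
G1 X106.348 Y15.876
G1 X67.643 Y15.876
G1 X67.643 Y108.088
M5
G0 X34.360 Y51.160
M3 S489
G1 X90.760 Y42.032 F1828
G1 X35.841 Y143.601
G1 X112.293 Y120.617
G1 X40.228 Y183.464
G1 X82.865 Y144.801
M5

viewBox `0 0 237.820 207.737` with mm width/height → 1 unit = 1 mm. Flip: y_m = 207.737 − y_svg.

**Shape 1** — `<rect>` rectangle, stroke `#008000` → engrave (S170, F3087). Machine vertices: (67.643,108.088) → (106.348,108.088) → (106.348,15.876) → (67.643,15.876) → (67.643,108.088). Closed: final G1 returns to the first vertex.

**Shape 2** — `<polyline>` open polyline, stroke `#ff00ff` → score (S489, F1828). Machine vertices: (34.360,51.160) → (90.760,42.032) → (35.841,143.601) → (112.293,120.617) → (40.228,183.464) → (82.865,144.801). Open path.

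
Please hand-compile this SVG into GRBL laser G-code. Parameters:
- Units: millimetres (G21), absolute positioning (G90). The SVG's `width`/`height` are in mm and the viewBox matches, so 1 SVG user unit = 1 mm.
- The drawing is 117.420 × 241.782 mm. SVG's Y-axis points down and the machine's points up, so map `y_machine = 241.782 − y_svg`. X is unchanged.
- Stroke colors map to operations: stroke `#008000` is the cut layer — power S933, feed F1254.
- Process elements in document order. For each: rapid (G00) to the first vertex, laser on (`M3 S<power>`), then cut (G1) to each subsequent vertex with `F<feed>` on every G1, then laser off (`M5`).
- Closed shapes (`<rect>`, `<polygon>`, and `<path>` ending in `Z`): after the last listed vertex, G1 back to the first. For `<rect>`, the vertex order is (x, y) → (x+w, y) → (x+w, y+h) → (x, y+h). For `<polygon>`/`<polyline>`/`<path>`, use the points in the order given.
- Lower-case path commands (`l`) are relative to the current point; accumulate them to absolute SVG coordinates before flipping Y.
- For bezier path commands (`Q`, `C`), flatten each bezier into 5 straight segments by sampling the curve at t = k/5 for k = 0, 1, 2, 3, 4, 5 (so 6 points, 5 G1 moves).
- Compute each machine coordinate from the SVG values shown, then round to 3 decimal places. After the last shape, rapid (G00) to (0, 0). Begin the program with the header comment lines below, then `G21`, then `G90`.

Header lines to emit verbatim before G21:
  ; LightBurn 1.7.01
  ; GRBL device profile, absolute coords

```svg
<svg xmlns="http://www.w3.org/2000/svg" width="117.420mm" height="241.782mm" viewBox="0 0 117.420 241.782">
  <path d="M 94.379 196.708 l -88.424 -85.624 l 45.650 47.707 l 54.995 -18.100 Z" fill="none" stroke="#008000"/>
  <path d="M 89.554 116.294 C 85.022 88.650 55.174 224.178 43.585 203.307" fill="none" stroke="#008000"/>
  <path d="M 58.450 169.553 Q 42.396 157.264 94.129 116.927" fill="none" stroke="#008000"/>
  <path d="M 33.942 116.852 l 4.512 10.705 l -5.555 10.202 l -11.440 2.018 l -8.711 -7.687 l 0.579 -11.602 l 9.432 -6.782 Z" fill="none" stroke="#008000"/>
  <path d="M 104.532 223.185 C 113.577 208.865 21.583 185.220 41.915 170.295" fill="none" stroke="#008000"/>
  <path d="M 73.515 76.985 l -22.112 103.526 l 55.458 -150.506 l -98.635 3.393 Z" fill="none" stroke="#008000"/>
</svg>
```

; LightBurn 1.7.01
; GRBL device profile, absolute coords
G21
G90
G00 X94.379 Y45.074
M3 S933
G1 X5.955 Y130.698 F1254
G1 X51.605 Y82.991 F1254
G1 X106.600 Y101.091 F1254
G1 X94.379 Y45.074 F1254
M5
G00 X89.554 Y125.488
M3 S933
G1 X84.145 Y125.050 F1254
G1 X74.753 Y100.791 F1254
G1 X63.467 Y68.049 F1254
G1 X52.381 Y42.164 F1254
G1 X43.585 Y38.475 F1254
M5
G00 X58.450 Y72.229
M3 S933
G1 X54.740 Y78.267 F1254
G1 X56.453 Y86.548 F1254
G1 X63.589 Y97.073 F1254
G1 X76.147 Y109.842 F1254
G1 X94.129 Y124.855 F1254
M5
G00 X33.942 Y124.930
M3 S933
G1 X38.454 Y114.225 F1254
G1 X32.899 Y104.023 F1254
G1 X21.459 Y102.005 F1254
G1 X12.748 Y109.692 F1254
G1 X13.327 Y121.294 F1254
G1 X22.759 Y128.076 F1254
G1 X33.942 Y124.930 F1254
M5
G00 X104.532 Y18.597
M3 S933
G1 X99.541 Y28.164 F1254
G1 X80.543 Y39.102 F1254
G1 X57.778 Y50.546 F1254
G1 X41.488 Y61.630 F1254
G1 X41.915 Y71.487 F1254
M5
G00 X73.515 Y164.797
M3 S933
G1 X51.403 Y61.271 F1254
G1 X106.861 Y211.777 F1254
G1 X8.226 Y208.384 F1254
G1 X73.515 Y164.797 F1254
M5
G00 X0.000 Y0.000

viewBox `0 0 117.420 241.782` with mm width/height → 1 unit = 1 mm. Flip: y_m = 241.782 − y_svg.

**Shape 1** — `<path>` closed polygon, stroke `#008000` → cut (S933, F1254). Machine vertices: (94.379,45.074) → (5.955,130.698) → (51.605,82.991) → (106.600,101.091) → (94.379,45.074). Closed: final G1 returns to the first vertex.

**Shape 2** — `<path>` cubic bezier, stroke `#008000` → cut (S933, F1254). Control points (SVG): P0=(89.554,116.294), P1=(85.022,88.650), P2=(55.174,224.178), P3=(43.585,203.307); sampled at t=k/5. Machine vertices: (89.554,125.488) → (84.145,125.050) → (74.753,100.791) → (63.467,68.049) → (52.381,42.164) → (43.585,38.475). Open path.

**Shape 3** — `<path>` quadratic bezier, stroke `#008000` → cut (S933, F1254). Control points (SVG): P0=(58.450,169.553), P1=(42.396,157.264), P2=(94.129,116.927); sampled at t=k/5. Machine vertices: (58.450,72.229) → (54.740,78.267) → (56.453,86.548) → (63.589,97.073) → (76.147,109.842) → (94.129,124.855). Open path.

**Shape 4** — `<path>` regular polygon, stroke `#008000` → cut (S933, F1254). Machine vertices: (33.942,124.930) → (38.454,114.225) → (32.899,104.023) → (21.459,102.005) → (12.748,109.692) → (13.327,121.294) → (22.759,128.076) → (33.942,124.930). Closed: final G1 returns to the first vertex.

**Shape 5** — `<path>` cubic bezier, stroke `#008000` → cut (S933, F1254). Control points (SVG): P0=(104.532,223.185), P1=(113.577,208.865), P2=(21.583,185.220), P3=(41.915,170.295); sampled at t=k/5. Machine vertices: (104.532,18.597) → (99.541,28.164) → (80.543,39.102) → (57.778,50.546) → (41.488,61.630) → (41.915,71.487). Open path.

**Shape 6** — `<path>` closed polygon, stroke `#008000` → cut (S933, F1254). Machine vertices: (73.515,164.797) → (51.403,61.271) → (106.861,211.777) → (8.226,208.384) → (73.515,164.797). Closed: final G1 returns to the first vertex.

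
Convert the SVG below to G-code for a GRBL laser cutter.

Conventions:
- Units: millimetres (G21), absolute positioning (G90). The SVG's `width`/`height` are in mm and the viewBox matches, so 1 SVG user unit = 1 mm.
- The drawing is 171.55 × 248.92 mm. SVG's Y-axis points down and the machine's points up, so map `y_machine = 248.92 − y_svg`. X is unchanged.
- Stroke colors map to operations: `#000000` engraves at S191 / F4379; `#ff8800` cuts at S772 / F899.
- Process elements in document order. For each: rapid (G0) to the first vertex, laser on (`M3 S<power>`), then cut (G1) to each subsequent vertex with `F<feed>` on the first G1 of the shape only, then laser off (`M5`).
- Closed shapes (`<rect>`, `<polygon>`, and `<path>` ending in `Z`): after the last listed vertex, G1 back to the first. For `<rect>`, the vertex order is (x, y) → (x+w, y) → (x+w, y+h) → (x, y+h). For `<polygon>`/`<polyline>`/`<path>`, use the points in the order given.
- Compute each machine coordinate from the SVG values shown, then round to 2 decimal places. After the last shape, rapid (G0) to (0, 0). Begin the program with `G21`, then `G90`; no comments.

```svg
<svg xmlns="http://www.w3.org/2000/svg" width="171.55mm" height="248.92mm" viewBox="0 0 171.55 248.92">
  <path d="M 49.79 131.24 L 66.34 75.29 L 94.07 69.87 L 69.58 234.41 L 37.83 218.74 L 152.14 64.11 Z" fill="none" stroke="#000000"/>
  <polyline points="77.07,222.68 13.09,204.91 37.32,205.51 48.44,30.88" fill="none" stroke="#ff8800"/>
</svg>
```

G21
G90
G0 X49.79 Y117.68
M3 S191
G1 X66.34 Y173.63 F4379
G1 X94.07 Y179.05
G1 X69.58 Y14.51
G1 X37.83 Y30.18
G1 X152.14 Y184.81
G1 X49.79 Y117.68
M5
G0 X77.07 Y26.24
M3 S772
G1 X13.09 Y44.01 F899
G1 X37.32 Y43.41
G1 X48.44 Y218.04
M5
G0 X0.00 Y0.00

Since the viewBox matches the mm dimensions, user units are millimetres directly. The only transform is the Y-flip y_m = 248.92 − y_svg.

Shape 1 is a closed polygon drawn with `<path>`. Its stroke #000000 means engrave at S191, F4379. After flipping Y the toolpath is (49.79,117.68) → (66.34,173.63) → (94.07,179.05) → (69.58,14.51) → (37.83,30.18) → (152.14,184.81) → (49.79,117.68), returning to the start.

Shape 2 is a open polyline drawn with `<polyline>`. Its stroke #ff8800 means cut at S772, F899. After flipping Y the toolpath is (77.07,26.24) → (13.09,44.01) → (37.32,43.41) → (48.44,218.04).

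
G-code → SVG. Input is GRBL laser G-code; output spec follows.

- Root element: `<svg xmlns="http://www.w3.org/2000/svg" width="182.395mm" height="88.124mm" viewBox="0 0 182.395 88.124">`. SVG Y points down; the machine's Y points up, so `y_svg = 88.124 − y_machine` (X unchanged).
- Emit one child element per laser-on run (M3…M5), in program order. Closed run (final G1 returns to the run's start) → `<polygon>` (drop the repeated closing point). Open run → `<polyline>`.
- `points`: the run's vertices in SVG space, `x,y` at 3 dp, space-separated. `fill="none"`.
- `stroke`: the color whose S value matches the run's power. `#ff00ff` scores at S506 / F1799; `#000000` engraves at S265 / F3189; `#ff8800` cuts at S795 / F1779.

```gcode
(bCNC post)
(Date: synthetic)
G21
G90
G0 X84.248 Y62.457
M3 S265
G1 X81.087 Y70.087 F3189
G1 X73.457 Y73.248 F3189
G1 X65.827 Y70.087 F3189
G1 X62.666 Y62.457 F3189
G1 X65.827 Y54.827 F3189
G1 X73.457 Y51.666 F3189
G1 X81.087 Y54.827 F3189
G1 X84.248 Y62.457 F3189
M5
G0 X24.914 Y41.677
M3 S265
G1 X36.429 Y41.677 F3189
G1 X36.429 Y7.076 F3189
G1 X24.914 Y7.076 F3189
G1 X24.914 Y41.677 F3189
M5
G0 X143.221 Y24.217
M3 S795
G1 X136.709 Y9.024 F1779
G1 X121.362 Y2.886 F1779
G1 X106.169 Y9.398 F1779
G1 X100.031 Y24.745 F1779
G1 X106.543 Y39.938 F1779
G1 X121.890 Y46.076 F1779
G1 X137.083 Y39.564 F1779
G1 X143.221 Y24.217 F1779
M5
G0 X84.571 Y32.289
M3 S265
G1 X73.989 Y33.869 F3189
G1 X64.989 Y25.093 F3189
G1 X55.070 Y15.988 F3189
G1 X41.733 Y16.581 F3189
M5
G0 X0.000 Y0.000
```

<svg xmlns="http://www.w3.org/2000/svg" width="182.395mm" height="88.124mm" viewBox="0 0 182.395 88.124">
  <polygon points="84.248,25.667 81.087,18.037 73.457,14.876 65.827,18.037 62.666,25.667 65.827,33.297 73.457,36.458 81.087,33.297" fill="none" stroke="#000000"/>
  <polygon points="24.914,46.447 36.429,46.447 36.429,81.048 24.914,81.048" fill="none" stroke="#000000"/>
  <polygon points="143.221,63.907 136.709,79.100 121.362,85.238 106.169,78.726 100.031,63.379 106.543,48.186 121.890,42.048 137.083,48.560" fill="none" stroke="#ff8800"/>
  <polyline points="84.571,55.835 73.989,54.255 64.989,63.031 55.070,72.136 41.733,71.543" fill="none" stroke="#000000"/>
</svg>

Machine Y-up, SVG Y-down with viewBox height 88.124, so y_svg = 88.124 − y_machine; X carries over.

Run 1: S265 ⇒ engrave layer `#000000`. The run returns to its start, so emit a `<polygon>` with points (Y-flipped): 84.248,25.667 81.087,18.037 73.457,14.876 65.827,18.037 62.666,25.667 65.827,33.297 73.457,36.458 81.087,33.297.

Run 2: the run's S265 means `#000000` (engrave). The run returns to its start, so emit a `<polygon>` with points (Y-flipped): 24.914,46.447 36.429,46.447 36.429,81.048 24.914,81.048.

Run 3: power S795 maps to stroke `#ff8800` (cut). The run returns to its start, so emit a `<polygon>` with points (Y-flipped): 143.221,63.907 136.709,79.100 121.362,85.238 106.169,78.726 100.031,63.379 106.543,48.186 121.890,42.048 137.083,48.560.

Run 4: S265 ⇒ engrave layer `#000000`. The run is open, so emit a `<polyline>` with points (Y-flipped): 84.571,55.835 73.989,54.255 64.989,63.031 55.070,72.136 41.733,71.543.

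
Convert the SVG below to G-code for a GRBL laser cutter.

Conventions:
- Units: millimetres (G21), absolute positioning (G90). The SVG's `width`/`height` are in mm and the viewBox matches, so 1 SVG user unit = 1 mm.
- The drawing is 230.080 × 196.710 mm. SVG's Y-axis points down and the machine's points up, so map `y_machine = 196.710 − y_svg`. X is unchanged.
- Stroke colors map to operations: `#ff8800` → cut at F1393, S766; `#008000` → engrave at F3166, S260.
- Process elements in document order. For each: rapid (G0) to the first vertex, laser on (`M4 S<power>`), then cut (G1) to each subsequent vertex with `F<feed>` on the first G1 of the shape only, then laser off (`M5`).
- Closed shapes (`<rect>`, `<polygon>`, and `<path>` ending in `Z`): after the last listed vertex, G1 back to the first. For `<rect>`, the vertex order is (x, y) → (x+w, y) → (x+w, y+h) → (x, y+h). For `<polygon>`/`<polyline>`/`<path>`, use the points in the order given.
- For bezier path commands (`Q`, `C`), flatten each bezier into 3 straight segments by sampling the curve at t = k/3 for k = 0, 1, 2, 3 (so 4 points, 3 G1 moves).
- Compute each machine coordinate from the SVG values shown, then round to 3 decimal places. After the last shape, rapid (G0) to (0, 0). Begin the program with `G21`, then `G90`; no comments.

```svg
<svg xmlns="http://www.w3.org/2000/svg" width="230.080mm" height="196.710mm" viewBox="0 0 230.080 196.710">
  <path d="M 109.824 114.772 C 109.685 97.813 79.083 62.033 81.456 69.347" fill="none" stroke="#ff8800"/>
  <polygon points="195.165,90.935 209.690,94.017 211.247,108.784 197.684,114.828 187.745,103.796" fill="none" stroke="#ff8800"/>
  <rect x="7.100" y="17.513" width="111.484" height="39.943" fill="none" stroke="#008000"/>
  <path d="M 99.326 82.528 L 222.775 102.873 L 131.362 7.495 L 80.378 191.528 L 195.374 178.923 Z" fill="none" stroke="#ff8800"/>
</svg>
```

G21
G90
G0 X109.824 Y81.938
M4 S766
G1 X101.880 Y102.878 F1393
G1 X87.725 Y122.605
G1 X81.456 Y127.363
M5
G0 X195.165 Y105.775
M4 S766
G1 X209.690 Y102.693 F1393
G1 X211.247 Y87.926
G1 X197.684 Y81.882
G1 X187.745 Y92.914
G1 X195.165 Y105.775
M5
G0 X7.100 Y179.197
M4 S260
G1 X118.584 Y179.197 F3166
G1 X118.584 Y139.254
G1 X7.100 Y139.254
G1 X7.100 Y179.197
M5
G0 X99.326 Y114.182
M4 S766
G1 X222.775 Y93.837 F1393
G1 X131.362 Y189.215
G1 X80.378 Y5.182
G1 X195.374 Y17.787
G1 X99.326 Y114.182
M5
G0 X0.000 Y0.000

Since the viewBox matches the mm dimensions, user units are millimetres directly. The only transform is the Y-flip y_m = 196.710 − y_svg.

Shape 1 is a cubic bezier drawn with `<path>`. Its stroke #ff8800 means cut at S766, F1393. After flipping Y the toolpath is (109.824,81.938) → (101.880,102.878) → (87.725,122.605) → (81.456,127.363).

Shape 2 is a regular polygon drawn with `<polygon>`. Its stroke #ff8800 means cut at S766, F1393. After flipping Y the toolpath is (195.165,105.775) → (209.690,102.693) → (211.247,87.926) → (197.684,81.882) → (187.745,92.914) → (195.165,105.775), returning to the start.

Shape 3 is a rectangle drawn with `<rect>`. Its stroke #008000 means engrave at S260, F3166. After flipping Y the toolpath is (7.100,179.197) → (118.584,179.197) → (118.584,139.254) → (7.100,139.254) → (7.100,179.197), returning to the start.

Shape 4 is a closed polygon drawn with `<path>`. Its stroke #ff8800 means cut at S766, F1393. After flipping Y the toolpath is (99.326,114.182) → (222.775,93.837) → (131.362,189.215) → (80.378,5.182) → (195.374,17.787) → (99.326,114.182), returning to the start.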